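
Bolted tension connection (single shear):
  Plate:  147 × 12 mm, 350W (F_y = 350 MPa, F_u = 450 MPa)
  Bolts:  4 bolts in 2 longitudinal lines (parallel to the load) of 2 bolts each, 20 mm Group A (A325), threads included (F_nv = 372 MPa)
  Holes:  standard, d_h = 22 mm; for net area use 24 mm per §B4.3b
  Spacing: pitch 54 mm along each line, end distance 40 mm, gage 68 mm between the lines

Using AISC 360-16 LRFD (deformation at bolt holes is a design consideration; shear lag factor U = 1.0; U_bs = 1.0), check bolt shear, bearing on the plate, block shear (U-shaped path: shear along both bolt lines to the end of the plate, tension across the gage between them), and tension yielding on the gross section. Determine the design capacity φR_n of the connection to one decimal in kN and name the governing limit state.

Bolt shear: A_b = π(20)²/4 = 314.16 mm². φR_n = 0.75 × 372 × 314.16 × 4 × 1 = 350.6 kN.
Bearing (12 mm plate, F_u = 450 MPa): end bolts L_c = 40 − 22/2 = 29, R_n = min(1.2×29×12×450, 2.4×20×12×450) = 187.92 kN/bolt; interior L_c = 54 − 22 = 32, R_n = 207.36 kN/bolt. φR_n = 0.75 × (2×187.92 + 2×207.36) = 592.9 kN.
Block shear: shear path 2×[40+1×54] = 2×94 mm, A_gv = 2256, A_nv = 2×(94 − 1.5×24)×12 = 1392 mm²; tension across gage: (68 − 1×24)×12 = 528 mm². R_n = min(0.6×450×1392, 0.6×350×2256) + 1.0×450×528 = min(375.84, 473.76) + 237.6 = 613.44 kN. φR_n = 0.75 × 613.44 = 460.1 kN.
Tension yield (gross): A_g = 147×12 = 1764 mm². φR_n = 0.90 × 350 × 1764 = 555.7 kN.
Governing: min(350.6, 592.9, 460.1, 555.7) = 350.6 kN → bolt shear.

350.6 kN (bolt shear governs)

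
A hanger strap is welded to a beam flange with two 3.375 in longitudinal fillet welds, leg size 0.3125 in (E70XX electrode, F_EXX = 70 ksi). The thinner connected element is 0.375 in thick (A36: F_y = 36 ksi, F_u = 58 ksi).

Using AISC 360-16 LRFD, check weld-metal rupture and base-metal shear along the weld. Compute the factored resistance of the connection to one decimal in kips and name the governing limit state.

47.0 kips (weld metal governs)

Weld metal: throat = 0.707×0.3125 = 0.22094 in, L = 2×3.375 = 6.75 in. φR_n = 0.75 × 0.6 × 70 × 0.22094 × 6.75 = 47.0 kips.
Base metal shear (0.375 in plate): yield φR_n = 1.0×0.6×36×0.375×6.75 = 54.7 kips; rupture φR_n = 0.75×0.6×58×0.375×6.75 = 66.1 kips; take 54.7 kips (yield).
Governing: min(47.0, 54.7) = 47.0 kips → weld metal.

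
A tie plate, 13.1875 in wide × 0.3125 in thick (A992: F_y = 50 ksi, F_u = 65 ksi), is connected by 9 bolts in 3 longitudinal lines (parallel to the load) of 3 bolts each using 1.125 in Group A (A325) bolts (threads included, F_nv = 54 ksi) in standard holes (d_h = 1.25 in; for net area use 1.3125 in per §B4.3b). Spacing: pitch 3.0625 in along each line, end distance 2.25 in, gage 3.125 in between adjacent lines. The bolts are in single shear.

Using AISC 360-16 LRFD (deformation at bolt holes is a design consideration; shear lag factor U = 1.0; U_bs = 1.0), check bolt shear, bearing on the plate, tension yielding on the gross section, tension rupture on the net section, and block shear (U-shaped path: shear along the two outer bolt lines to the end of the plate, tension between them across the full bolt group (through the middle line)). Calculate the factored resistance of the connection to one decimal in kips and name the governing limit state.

140.9 kips (net-section rupture governs)

Bolt shear: A_b = π(1.125)²/4 = 0.99402 in². φR_n = 0.75 × 54 × 0.99402 × 9 × 1 = 362.3 kips.
Bearing (0.3125 in plate, F_u = 65 ksi): end bolts L_c = 2.25 − 1.25/2 = 1.625, R_n = min(1.2×1.625×0.3125×65, 2.4×1.125×0.3125×65) = 39.609 kips/bolt; interior L_c = 3.0625 − 1.25 = 1.8125, R_n = 44.18 kips/bolt. φR_n = 0.75 × (3×39.609 + 6×44.18) = 287.9 kips.
Tension yield (gross): A_g = 13.1875×0.3125 = 4.1211 in². φR_n = 0.90 × 50 × 4.1211 = 185.4 kips.
Tension rupture (net): A_n = (13.1875 − 3×1.3125)×0.3125 = 2.8906 in² (U = 1.0, A_e = A_n). φR_n = 0.75 × 65 × 2.8906 = 140.9 kips.
Block shear: shear path 2×[2.25+2×3.0625] = 2×8.375 in, A_gv = 5.2344, A_nv = 2×(8.375 − 2.5×1.3125)×0.3125 = 3.1836 in²; tension across gage: (6.25 − 2×1.3125)×0.3125 = 1.1328 in². R_n = min(0.6×65×3.1836, 0.6×50×5.2344) + 1.0×65×1.1328 = min(124.16, 157.03) + 73.632 = 197.79 kips. φR_n = 0.75 × 197.79 = 148.3 kips.
Governing: min(362.3, 287.9, 185.4, 140.9, 148.3) = 140.9 kips → net-section rupture.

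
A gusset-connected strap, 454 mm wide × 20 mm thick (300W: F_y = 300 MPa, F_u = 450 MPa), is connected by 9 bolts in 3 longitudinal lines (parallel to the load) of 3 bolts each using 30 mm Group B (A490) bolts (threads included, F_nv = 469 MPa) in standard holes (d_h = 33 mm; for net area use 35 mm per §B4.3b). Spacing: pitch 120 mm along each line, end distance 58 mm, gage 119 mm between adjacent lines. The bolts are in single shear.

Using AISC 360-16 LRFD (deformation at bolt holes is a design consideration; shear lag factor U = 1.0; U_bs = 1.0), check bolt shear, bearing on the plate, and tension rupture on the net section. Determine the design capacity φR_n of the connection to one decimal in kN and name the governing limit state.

Bolt shear: A_b = π(30)²/4 = 706.86 mm². φR_n = 0.75 × 469 × 706.86 × 9 × 1 = 2237.7 kN.
Bearing (20 mm plate, F_u = 450 MPa): end bolts L_c = 58 − 33/2 = 41.5, R_n = min(1.2×41.5×20×450, 2.4×30×20×450) = 448.2 kN/bolt; interior L_c = 120 − 33 = 87, R_n = 648 kN/bolt. φR_n = 0.75 × (3×448.2 + 6×648) = 3924.5 kN.
Tension rupture (net): A_n = (454 − 3×35)×20 = 6980 mm² (U = 1.0, A_e = A_n). φR_n = 0.75 × 450 × 6980 = 2355.8 kN.
Governing: min(2237.7, 3924.5, 2355.8) = 2237.7 kN → bolt shear.

2237.7 kN (bolt shear governs)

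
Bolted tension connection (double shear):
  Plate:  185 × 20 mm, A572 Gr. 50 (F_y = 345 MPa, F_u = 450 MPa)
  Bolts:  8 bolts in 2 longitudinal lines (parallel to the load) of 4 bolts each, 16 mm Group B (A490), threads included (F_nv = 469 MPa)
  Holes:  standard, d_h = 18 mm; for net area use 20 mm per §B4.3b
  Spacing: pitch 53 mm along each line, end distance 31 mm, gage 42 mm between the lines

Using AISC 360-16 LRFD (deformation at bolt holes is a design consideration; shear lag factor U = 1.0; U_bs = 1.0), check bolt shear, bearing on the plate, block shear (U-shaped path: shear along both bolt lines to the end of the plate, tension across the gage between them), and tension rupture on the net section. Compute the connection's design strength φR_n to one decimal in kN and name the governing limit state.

978.8 kN (net-section rupture governs)

Bolt shear: A_b = π(16)²/4 = 201.06 mm². φR_n = 0.75 × 469 × 201.06 × 8 × 2 = 1131.6 kN.
Bearing (20 mm plate, F_u = 450 MPa): end bolts L_c = 31 − 18/2 = 22, R_n = min(1.2×22×20×450, 2.4×16×20×450) = 237.6 kN/bolt; interior L_c = 53 − 18 = 35, R_n = 345.6 kN/bolt. φR_n = 0.75 × (2×237.6 + 6×345.6) = 1911.6 kN.
Block shear: shear path 2×[31+3×53] = 2×190 mm, A_gv = 7600, A_nv = 2×(190 − 3.5×20)×20 = 4800 mm²; tension across gage: (42 − 1×20)×20 = 440 mm². R_n = min(0.6×450×4800, 0.6×345×7600) + 1.0×450×440 = min(1296, 1573.2) + 198 = 1494 kN. φR_n = 0.75 × 1494 = 1120.5 kN.
Tension rupture (net): A_n = (185 − 2×20)×20 = 2900 mm² (U = 1.0, A_e = A_n). φR_n = 0.75 × 450 × 2900 = 978.8 kN.
Governing: min(1131.6, 1911.6, 1120.5, 978.8) = 978.8 kN → net-section rupture.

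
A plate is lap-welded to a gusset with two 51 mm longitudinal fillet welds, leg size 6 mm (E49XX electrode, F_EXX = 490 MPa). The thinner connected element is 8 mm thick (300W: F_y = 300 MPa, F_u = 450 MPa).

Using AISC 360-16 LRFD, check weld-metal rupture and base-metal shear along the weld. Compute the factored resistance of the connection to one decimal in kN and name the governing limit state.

95.4 kN (weld metal governs)

Weld metal: throat = 0.707×6 = 4.242 mm, L = 2×51 = 102 mm. φR_n = 0.75 × 0.6 × 490 × 4.242 × 102 = 95.4 kN.
Base metal shear (8 mm plate): yield φR_n = 1.0×0.6×300×8×102 = 146.9 kN; rupture φR_n = 0.75×0.6×450×8×102 = 165.2 kN; take 146.9 kN (yield).
Governing: min(95.4, 146.9) = 95.4 kN → weld metal.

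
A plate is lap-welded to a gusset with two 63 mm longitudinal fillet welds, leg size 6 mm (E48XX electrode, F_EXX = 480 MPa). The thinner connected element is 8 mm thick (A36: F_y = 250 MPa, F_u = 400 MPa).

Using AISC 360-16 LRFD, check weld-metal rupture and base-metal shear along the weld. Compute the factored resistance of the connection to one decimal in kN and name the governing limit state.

Weld metal: throat = 0.707×6 = 4.242 mm, L = 2×63 = 126 mm. φR_n = 0.75 × 0.6 × 480 × 4.242 × 126 = 115.5 kN.
Base metal shear (8 mm plate): yield φR_n = 1.0×0.6×250×8×126 = 151.2 kN; rupture φR_n = 0.75×0.6×400×8×126 = 181.4 kN; take 151.2 kN (yield).
Governing: min(115.5, 151.2) = 115.5 kN → weld metal.

115.5 kN (weld metal governs)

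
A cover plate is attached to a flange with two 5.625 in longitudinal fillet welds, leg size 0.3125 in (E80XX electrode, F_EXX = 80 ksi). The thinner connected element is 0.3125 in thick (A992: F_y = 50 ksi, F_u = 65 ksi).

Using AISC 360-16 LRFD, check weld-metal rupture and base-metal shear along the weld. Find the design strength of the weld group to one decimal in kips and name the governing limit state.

89.5 kips (weld metal governs)

Weld metal: throat = 0.707×0.3125 = 0.22094 in, L = 2×5.625 = 11.25 in. φR_n = 0.75 × 0.6 × 80 × 0.22094 × 11.25 = 89.5 kips.
Base metal shear (0.3125 in plate): yield φR_n = 1.0×0.6×50×0.3125×11.25 = 105.5 kips; rupture φR_n = 0.75×0.6×65×0.3125×11.25 = 102.8 kips; take 102.8 kips (rupture).
Governing: min(89.5, 102.8) = 89.5 kips → weld metal.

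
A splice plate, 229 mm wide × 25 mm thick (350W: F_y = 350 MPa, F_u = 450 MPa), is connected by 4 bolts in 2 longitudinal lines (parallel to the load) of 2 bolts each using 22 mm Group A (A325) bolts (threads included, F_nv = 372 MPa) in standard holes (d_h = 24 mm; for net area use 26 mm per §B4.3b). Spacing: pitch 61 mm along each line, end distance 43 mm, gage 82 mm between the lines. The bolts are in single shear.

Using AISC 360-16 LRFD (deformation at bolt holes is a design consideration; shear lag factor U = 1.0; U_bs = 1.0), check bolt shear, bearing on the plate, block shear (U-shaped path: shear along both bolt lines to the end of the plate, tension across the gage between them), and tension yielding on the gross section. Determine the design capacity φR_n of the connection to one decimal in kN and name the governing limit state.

Bolt shear: A_b = π(22)²/4 = 380.13 mm². φR_n = 0.75 × 372 × 380.13 × 4 × 1 = 424.2 kN.
Bearing (25 mm plate, F_u = 450 MPa): end bolts L_c = 43 − 24/2 = 31, R_n = min(1.2×31×25×450, 2.4×22×25×450) = 418.5 kN/bolt; interior L_c = 61 − 24 = 37, R_n = 499.5 kN/bolt. φR_n = 0.75 × (2×418.5 + 2×499.5) = 1377.0 kN.
Block shear: shear path 2×[43+1×61] = 2×104 mm, A_gv = 5200, A_nv = 2×(104 − 1.5×26)×25 = 3250 mm²; tension across gage: (82 − 1×26)×25 = 1400 mm². R_n = min(0.6×450×3250, 0.6×350×5200) + 1.0×450×1400 = min(877.5, 1092) + 630 = 1507.5 kN. φR_n = 0.75 × 1507.5 = 1130.6 kN.
Tension yield (gross): A_g = 229×25 = 5725 mm². φR_n = 0.90 × 350 × 5725 = 1803.4 kN.
Governing: min(424.2, 1377.0, 1130.6, 1803.4) = 424.2 kN → bolt shear.

424.2 kN (bolt shear governs)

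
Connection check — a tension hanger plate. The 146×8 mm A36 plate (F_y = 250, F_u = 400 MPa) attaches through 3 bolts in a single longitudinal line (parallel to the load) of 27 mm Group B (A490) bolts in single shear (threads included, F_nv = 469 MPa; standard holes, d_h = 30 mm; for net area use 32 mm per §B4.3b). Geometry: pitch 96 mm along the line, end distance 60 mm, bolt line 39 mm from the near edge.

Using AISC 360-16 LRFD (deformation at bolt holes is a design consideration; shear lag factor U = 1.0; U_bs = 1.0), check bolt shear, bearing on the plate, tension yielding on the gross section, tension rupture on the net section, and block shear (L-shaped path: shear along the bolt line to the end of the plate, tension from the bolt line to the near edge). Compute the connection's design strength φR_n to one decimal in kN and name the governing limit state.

262.8 kN (gross-section yield governs)

Bolt shear: A_b = π(27)²/4 = 572.56 mm². φR_n = 0.75 × 469 × 572.56 × 3 × 1 = 604.2 kN.
Bearing (8 mm plate, F_u = 400 MPa): end bolts L_c = 60 − 30/2 = 45, R_n = min(1.2×45×8×400, 2.4×27×8×400) = 172.8 kN/bolt; interior L_c = 96 − 30 = 66, R_n = 207.36 kN/bolt. φR_n = 0.75 × (1×172.8 + 2×207.36) = 440.6 kN.
Tension yield (gross): A_g = 146×8 = 1168 mm². φR_n = 0.90 × 250 × 1168 = 262.8 kN.
Tension rupture (net): A_n = (146 − 1×32)×8 = 912 mm² (U = 1.0, A_e = A_n). φR_n = 0.75 × 400 × 912 = 273.6 kN.
Block shear: shear path 1×[60+2×96] = 1×252 mm, A_gv = 2016, A_nv = 1×(252 − 2.5×32)×8 = 1376 mm²; tension to near edge: (39 − 0.5×32)×8 = 184 mm². R_n = min(0.6×400×1376, 0.6×250×2016) + 1.0×400×184 = min(330.24, 302.4) + 73.6 = 376 kN. φR_n = 0.75 × 376 = 282.0 kN.
Governing: min(604.2, 440.6, 262.8, 273.6, 282.0) = 262.8 kN → gross-section yield.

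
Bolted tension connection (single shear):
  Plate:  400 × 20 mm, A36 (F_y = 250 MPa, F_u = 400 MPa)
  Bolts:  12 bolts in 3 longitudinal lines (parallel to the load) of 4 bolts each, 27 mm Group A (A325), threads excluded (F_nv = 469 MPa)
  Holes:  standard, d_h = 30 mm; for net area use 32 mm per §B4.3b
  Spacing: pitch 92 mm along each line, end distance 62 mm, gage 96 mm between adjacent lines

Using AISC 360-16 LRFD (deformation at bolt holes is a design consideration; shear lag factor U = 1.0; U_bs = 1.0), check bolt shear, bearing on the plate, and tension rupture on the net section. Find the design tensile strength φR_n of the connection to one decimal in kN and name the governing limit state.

1824.0 kN (net-section rupture governs)

Bolt shear: A_b = π(27)²/4 = 572.56 mm². φR_n = 0.75 × 469 × 572.56 × 12 × 1 = 2416.8 kN.
Bearing (20 mm plate, F_u = 400 MPa): end bolts L_c = 62 − 30/2 = 47, R_n = min(1.2×47×20×400, 2.4×27×20×400) = 451.2 kN/bolt; interior L_c = 92 − 30 = 62, R_n = 518.4 kN/bolt. φR_n = 0.75 × (3×451.2 + 9×518.4) = 4514.4 kN.
Tension rupture (net): A_n = (400 − 3×32)×20 = 6080 mm² (U = 1.0, A_e = A_n). φR_n = 0.75 × 400 × 6080 = 1824.0 kN.
Governing: min(2416.8, 4514.4, 1824.0) = 1824.0 kN → net-section rupture.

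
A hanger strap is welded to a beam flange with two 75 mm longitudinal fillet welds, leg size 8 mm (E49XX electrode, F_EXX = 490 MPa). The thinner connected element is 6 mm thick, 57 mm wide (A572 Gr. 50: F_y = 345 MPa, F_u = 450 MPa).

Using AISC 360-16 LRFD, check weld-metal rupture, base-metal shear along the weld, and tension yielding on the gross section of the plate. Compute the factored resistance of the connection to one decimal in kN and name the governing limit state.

Weld metal: throat = 0.707×8 = 5.656 mm, L = 2×75 = 150 mm. φR_n = 0.75 × 0.6 × 490 × 5.656 × 150 = 187.1 kN.
Base metal shear (6 mm plate): yield φR_n = 1.0×0.6×345×6×150 = 186.3 kN; rupture φR_n = 0.75×0.6×450×6×150 = 182.3 kN; take 182.3 kN (rupture).
Tension yield (gross): A_g = 57×6 = 342 mm². φR_n = 0.90 × 345 × 342 = 106.2 kN.
Governing: min(187.1, 182.3, 106.2) = 106.2 kN → gross-section yield.

106.2 kN (gross-section yield governs)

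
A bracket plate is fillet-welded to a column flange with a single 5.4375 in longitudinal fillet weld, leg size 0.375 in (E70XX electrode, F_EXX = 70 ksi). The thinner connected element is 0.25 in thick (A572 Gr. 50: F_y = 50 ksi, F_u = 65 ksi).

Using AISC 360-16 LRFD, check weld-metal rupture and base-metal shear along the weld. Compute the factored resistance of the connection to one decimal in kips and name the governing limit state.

39.8 kips (base-metal shear governs)

Weld metal: throat = 0.707×0.375 = 0.26513 in, L = 5.4375 in. φR_n = 0.75 × 0.6 × 70 × 0.26513 × 5.4375 = 45.4 kips.
Base metal shear (0.25 in plate): yield φR_n = 1.0×0.6×50×0.25×5.4375 = 40.8 kips; rupture φR_n = 0.75×0.6×65×0.25×5.4375 = 39.8 kips; take 39.8 kips (rupture).
Governing: min(45.4, 39.8) = 39.8 kips → base-metal shear.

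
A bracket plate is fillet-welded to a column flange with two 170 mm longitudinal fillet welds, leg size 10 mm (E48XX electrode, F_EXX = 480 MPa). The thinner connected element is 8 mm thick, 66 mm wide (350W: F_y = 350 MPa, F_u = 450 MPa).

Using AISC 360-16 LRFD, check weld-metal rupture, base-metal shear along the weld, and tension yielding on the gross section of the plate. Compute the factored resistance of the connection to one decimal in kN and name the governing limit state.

166.3 kN (gross-section yield governs)

Weld metal: throat = 0.707×10 = 7.07 mm, L = 2×170 = 340 mm. φR_n = 0.75 × 0.6 × 480 × 7.07 × 340 = 519.2 kN.
Base metal shear (8 mm plate): yield φR_n = 1.0×0.6×350×8×340 = 571.2 kN; rupture φR_n = 0.75×0.6×450×8×340 = 550.8 kN; take 550.8 kN (rupture).
Tension yield (gross): A_g = 66×8 = 528 mm². φR_n = 0.90 × 350 × 528 = 166.3 kN.
Governing: min(519.2, 550.8, 166.3) = 166.3 kN → gross-section yield.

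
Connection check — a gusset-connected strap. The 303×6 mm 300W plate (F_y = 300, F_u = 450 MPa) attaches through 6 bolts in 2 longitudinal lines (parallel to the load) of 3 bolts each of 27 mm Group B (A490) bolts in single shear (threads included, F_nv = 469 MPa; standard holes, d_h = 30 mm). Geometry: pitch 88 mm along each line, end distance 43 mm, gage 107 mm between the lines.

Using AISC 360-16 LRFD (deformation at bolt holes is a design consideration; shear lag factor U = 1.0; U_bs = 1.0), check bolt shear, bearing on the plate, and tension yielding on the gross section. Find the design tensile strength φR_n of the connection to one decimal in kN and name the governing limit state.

Bolt shear: A_b = π(27)²/4 = 572.56 mm². φR_n = 0.75 × 469 × 572.56 × 6 × 1 = 1208.4 kN.
Bearing (6 mm plate, F_u = 450 MPa): end bolts L_c = 43 − 30/2 = 28, R_n = min(1.2×28×6×450, 2.4×27×6×450) = 90.72 kN/bolt; interior L_c = 88 − 30 = 58, R_n = 174.96 kN/bolt. φR_n = 0.75 × (2×90.72 + 4×174.96) = 661.0 kN.
Tension yield (gross): A_g = 303×6 = 1818 mm². φR_n = 0.90 × 300 × 1818 = 490.9 kN.
Governing: min(1208.4, 661.0, 490.9) = 490.9 kN → gross-section yield.

490.9 kN (gross-section yield governs)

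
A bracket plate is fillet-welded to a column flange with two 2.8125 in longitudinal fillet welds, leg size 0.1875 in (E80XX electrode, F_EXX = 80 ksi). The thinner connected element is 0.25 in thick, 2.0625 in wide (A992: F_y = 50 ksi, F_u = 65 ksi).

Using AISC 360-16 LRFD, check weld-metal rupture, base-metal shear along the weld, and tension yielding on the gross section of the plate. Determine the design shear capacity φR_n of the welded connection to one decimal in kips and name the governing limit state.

23.2 kips (gross-section yield governs)

Weld metal: throat = 0.707×0.1875 = 0.13256 in, L = 2×2.8125 = 5.625 in. φR_n = 0.75 × 0.6 × 80 × 0.13256 × 5.625 = 26.8 kips.
Base metal shear (0.25 in plate): yield φR_n = 1.0×0.6×50×0.25×5.625 = 42.2 kips; rupture φR_n = 0.75×0.6×65×0.25×5.625 = 41.1 kips; take 41.1 kips (rupture).
Tension yield (gross): A_g = 2.0625×0.25 = 0.51563 in². φR_n = 0.90 × 50 × 0.51563 = 23.2 kips.
Governing: min(26.8, 41.1, 23.2) = 23.2 kips → gross-section yield.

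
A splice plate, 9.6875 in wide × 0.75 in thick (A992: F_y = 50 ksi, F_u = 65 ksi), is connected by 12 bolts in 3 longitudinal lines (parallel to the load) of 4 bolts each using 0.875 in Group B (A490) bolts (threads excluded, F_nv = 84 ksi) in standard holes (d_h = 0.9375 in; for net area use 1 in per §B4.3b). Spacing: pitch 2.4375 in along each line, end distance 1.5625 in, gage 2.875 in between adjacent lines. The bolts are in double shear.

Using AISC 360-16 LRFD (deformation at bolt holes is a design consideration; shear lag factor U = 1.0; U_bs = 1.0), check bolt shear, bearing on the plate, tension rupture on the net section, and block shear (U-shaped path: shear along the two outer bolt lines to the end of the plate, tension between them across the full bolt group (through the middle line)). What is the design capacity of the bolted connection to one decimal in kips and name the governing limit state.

244.5 kips (net-section rupture governs)

Bolt shear: A_b = π(0.875)²/4 = 0.60132 in². φR_n = 0.75 × 84 × 0.60132 × 12 × 2 = 909.2 kips.
Bearing (0.75 in plate, F_u = 65 ksi): end bolts L_c = 1.5625 − 0.9375/2 = 1.09375, R_n = min(1.2×1.09375×0.75×65, 2.4×0.875×0.75×65) = 63.984 kips/bolt; interior L_c = 2.4375 − 0.9375 = 1.5, R_n = 87.75 kips/bolt. φR_n = 0.75 × (3×63.984 + 9×87.75) = 736.3 kips.
Tension rupture (net): A_n = (9.6875 − 3×1)×0.75 = 5.0156 in² (U = 1.0, A_e = A_n). φR_n = 0.75 × 65 × 5.0156 = 244.5 kips.
Block shear: shear path 2×[1.5625+3×2.4375] = 2×8.875 in, A_gv = 13.313, A_nv = 2×(8.875 − 3.5×1)×0.75 = 8.0625 in²; tension across gage: (5.75 − 2×1)×0.75 = 2.8125 in². R_n = min(0.6×65×8.0625, 0.6×50×13.313) + 1.0×65×2.8125 = min(314.44, 399.39) + 182.81 = 497.25 kips. φR_n = 0.75 × 497.25 = 372.9 kips.
Governing: min(909.2, 736.3, 244.5, 372.9) = 244.5 kips → net-section rupture.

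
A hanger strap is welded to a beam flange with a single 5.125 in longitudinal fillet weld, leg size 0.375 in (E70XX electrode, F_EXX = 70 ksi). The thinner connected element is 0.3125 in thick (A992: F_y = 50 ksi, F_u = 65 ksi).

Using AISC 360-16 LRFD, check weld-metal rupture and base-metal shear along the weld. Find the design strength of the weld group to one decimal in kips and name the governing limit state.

42.8 kips (weld metal governs)

Weld metal: throat = 0.707×0.375 = 0.26513 in, L = 5.125 in. φR_n = 0.75 × 0.6 × 70 × 0.26513 × 5.125 = 42.8 kips.
Base metal shear (0.3125 in plate): yield φR_n = 1.0×0.6×50×0.3125×5.125 = 48.0 kips; rupture φR_n = 0.75×0.6×65×0.3125×5.125 = 46.8 kips; take 46.8 kips (rupture).
Governing: min(42.8, 46.8) = 42.8 kips → weld metal.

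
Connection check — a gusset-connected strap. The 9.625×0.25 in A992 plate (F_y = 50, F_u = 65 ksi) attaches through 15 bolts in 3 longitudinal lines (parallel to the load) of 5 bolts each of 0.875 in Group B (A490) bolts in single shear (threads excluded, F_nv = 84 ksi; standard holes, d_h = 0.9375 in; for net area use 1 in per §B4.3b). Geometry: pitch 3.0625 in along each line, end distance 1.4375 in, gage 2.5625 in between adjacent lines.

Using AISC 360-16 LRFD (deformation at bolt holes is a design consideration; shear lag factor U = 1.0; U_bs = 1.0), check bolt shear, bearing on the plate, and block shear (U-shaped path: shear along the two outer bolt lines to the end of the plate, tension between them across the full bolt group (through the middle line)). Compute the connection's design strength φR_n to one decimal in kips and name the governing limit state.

172.5 kips (block shear governs)

Bolt shear: A_b = π(0.875)²/4 = 0.60132 in². φR_n = 0.75 × 84 × 0.60132 × 15 × 1 = 568.2 kips.
Bearing (0.25 in plate, F_u = 65 ksi): end bolts L_c = 1.4375 − 0.9375/2 = 0.96875, R_n = min(1.2×0.96875×0.25×65, 2.4×0.875×0.25×65) = 18.891 kips/bolt; interior L_c = 3.0625 − 0.9375 = 2.125, R_n = 34.125 kips/bolt. φR_n = 0.75 × (3×18.891 + 12×34.125) = 349.6 kips.
Block shear: shear path 2×[1.4375+4×3.0625] = 2×13.6875 in, A_gv = 6.8438, A_nv = 2×(13.6875 − 4.5×1)×0.25 = 4.5938 in²; tension across gage: (5.125 − 2×1)×0.25 = 0.78125 in². R_n = min(0.6×65×4.5938, 0.6×50×6.8438) + 1.0×65×0.78125 = min(179.16, 205.31) + 50.781 = 229.94 kips. φR_n = 0.75 × 229.94 = 172.5 kips.
Governing: min(568.2, 349.6, 172.5) = 172.5 kips → block shear.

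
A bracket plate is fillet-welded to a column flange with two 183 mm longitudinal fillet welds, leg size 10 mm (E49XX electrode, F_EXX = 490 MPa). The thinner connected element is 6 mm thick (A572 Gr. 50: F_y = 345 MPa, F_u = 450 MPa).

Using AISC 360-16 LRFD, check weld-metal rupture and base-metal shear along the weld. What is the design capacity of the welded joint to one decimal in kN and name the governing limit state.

444.7 kN (base-metal shear governs)

Weld metal: throat = 0.707×10 = 7.07 mm, L = 2×183 = 366 mm. φR_n = 0.75 × 0.6 × 490 × 7.07 × 366 = 570.6 kN.
Base metal shear (6 mm plate): yield φR_n = 1.0×0.6×345×6×366 = 454.6 kN; rupture φR_n = 0.75×0.6×450×6×366 = 444.7 kN; take 444.7 kN (rupture).
Governing: min(570.6, 444.7) = 444.7 kN → base-metal shear.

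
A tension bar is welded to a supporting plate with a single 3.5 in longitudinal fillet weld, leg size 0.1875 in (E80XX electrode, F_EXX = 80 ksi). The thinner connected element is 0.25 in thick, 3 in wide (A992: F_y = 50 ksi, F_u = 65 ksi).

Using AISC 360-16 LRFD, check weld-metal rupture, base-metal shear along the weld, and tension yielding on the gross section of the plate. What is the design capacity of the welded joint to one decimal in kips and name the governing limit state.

16.7 kips (weld metal governs)

Weld metal: throat = 0.707×0.1875 = 0.13256 in, L = 3.5 in. φR_n = 0.75 × 0.6 × 80 × 0.13256 × 3.5 = 16.7 kips.
Base metal shear (0.25 in plate): yield φR_n = 1.0×0.6×50×0.25×3.5 = 26.3 kips; rupture φR_n = 0.75×0.6×65×0.25×3.5 = 25.6 kips; take 25.6 kips (rupture).
Tension yield (gross): A_g = 3×0.25 = 0.75 in². φR_n = 0.90 × 50 × 0.75 = 33.8 kips.
Governing: min(16.7, 25.6, 33.8) = 16.7 kips → weld metal.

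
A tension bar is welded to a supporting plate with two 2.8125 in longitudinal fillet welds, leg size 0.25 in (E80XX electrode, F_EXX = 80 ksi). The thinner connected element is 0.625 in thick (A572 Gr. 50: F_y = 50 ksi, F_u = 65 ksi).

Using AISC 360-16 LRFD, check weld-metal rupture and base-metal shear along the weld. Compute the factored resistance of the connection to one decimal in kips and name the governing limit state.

35.8 kips (weld metal governs)

Weld metal: throat = 0.707×0.25 = 0.17675 in, L = 2×2.8125 = 5.625 in. φR_n = 0.75 × 0.6 × 80 × 0.17675 × 5.625 = 35.8 kips.
Base metal shear (0.625 in plate): yield φR_n = 1.0×0.6×50×0.625×5.625 = 105.5 kips; rupture φR_n = 0.75×0.6×65×0.625×5.625 = 102.8 kips; take 102.8 kips (rupture).
Governing: min(35.8, 102.8) = 35.8 kips → weld metal.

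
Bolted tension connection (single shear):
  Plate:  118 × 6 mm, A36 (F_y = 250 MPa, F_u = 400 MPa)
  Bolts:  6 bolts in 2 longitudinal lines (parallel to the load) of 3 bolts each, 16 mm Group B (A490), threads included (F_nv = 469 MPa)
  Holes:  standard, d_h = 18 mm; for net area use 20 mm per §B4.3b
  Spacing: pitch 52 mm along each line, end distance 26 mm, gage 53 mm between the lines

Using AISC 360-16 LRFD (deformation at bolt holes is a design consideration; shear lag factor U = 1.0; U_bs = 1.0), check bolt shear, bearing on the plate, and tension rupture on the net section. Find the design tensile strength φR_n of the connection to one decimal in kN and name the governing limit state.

Bolt shear: A_b = π(16)²/4 = 201.06 mm². φR_n = 0.75 × 469 × 201.06 × 6 × 1 = 424.3 kN.
Bearing (6 mm plate, F_u = 400 MPa): end bolts L_c = 26 − 18/2 = 17, R_n = min(1.2×17×6×400, 2.4×16×6×400) = 48.96 kN/bolt; interior L_c = 52 − 18 = 34, R_n = 92.16 kN/bolt. φR_n = 0.75 × (2×48.96 + 4×92.16) = 349.9 kN.
Tension rupture (net): A_n = (118 − 2×20)×6 = 468 mm² (U = 1.0, A_e = A_n). φR_n = 0.75 × 400 × 468 = 140.4 kN.
Governing: min(424.3, 349.9, 140.4) = 140.4 kN → net-section rupture.

140.4 kN (net-section rupture governs)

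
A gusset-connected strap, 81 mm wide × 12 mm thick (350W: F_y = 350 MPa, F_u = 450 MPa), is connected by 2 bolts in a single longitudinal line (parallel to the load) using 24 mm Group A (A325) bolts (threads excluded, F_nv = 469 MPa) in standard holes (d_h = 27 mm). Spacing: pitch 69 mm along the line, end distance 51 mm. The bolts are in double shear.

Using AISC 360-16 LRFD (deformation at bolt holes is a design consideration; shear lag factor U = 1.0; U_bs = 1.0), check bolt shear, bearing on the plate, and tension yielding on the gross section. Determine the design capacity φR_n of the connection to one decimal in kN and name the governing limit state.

306.2 kN (gross-section yield governs)

Bolt shear: A_b = π(24)²/4 = 452.39 mm². φR_n = 0.75 × 469 × 452.39 × 2 × 2 = 636.5 kN.
Bearing (12 mm plate, F_u = 450 MPa): end bolts L_c = 51 − 27/2 = 37.5, R_n = min(1.2×37.5×12×450, 2.4×24×12×450) = 243 kN/bolt; interior L_c = 69 − 27 = 42, R_n = 272.16 kN/bolt. φR_n = 0.75 × (1×243 + 1×272.16) = 386.4 kN.
Tension yield (gross): A_g = 81×12 = 972 mm². φR_n = 0.90 × 350 × 972 = 306.2 kN.
Governing: min(636.5, 386.4, 306.2) = 306.2 kN → gross-section yield.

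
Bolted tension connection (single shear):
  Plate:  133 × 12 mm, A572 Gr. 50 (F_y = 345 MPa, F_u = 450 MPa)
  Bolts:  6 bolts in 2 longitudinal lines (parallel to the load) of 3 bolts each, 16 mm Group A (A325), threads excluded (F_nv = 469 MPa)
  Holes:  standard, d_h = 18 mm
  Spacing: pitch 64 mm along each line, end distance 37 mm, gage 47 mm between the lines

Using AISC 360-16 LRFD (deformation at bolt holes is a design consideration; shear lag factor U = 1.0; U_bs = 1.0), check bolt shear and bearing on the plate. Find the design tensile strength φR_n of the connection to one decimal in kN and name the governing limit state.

Bolt shear: A_b = π(16)²/4 = 201.06 mm². φR_n = 0.75 × 469 × 201.06 × 6 × 1 = 424.3 kN.
Bearing (12 mm plate, F_u = 450 MPa): end bolts L_c = 37 − 18/2 = 28, R_n = min(1.2×28×12×450, 2.4×16×12×450) = 181.44 kN/bolt; interior L_c = 64 − 18 = 46, R_n = 207.36 kN/bolt. φR_n = 0.75 × (2×181.44 + 4×207.36) = 894.2 kN.
Governing: min(424.3, 894.2) = 424.3 kN → bolt shear.

424.3 kN (bolt shear governs)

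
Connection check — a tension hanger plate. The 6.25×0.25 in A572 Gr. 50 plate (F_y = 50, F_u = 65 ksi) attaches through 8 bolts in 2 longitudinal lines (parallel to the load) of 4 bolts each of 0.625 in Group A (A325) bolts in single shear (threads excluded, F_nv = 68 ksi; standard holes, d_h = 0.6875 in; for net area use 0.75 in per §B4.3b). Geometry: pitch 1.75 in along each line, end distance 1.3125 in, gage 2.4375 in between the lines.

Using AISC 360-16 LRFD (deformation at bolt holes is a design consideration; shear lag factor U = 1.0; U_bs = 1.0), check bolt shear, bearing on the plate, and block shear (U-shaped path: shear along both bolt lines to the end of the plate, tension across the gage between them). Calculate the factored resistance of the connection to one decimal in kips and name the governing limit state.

Bolt shear: A_b = π(0.625)²/4 = 0.3068 in². φR_n = 0.75 × 68 × 0.3068 × 8 × 1 = 125.2 kips.
Bearing (0.25 in plate, F_u = 65 ksi): end bolts L_c = 1.3125 − 0.6875/2 = 0.96875, R_n = min(1.2×0.96875×0.25×65, 2.4×0.625×0.25×65) = 18.891 kips/bolt; interior L_c = 1.75 − 0.6875 = 1.0625, R_n = 20.719 kips/bolt. φR_n = 0.75 × (2×18.891 + 6×20.719) = 121.6 kips.
Block shear: shear path 2×[1.3125+3×1.75] = 2×6.5625 in, A_gv = 3.2813, A_nv = 2×(6.5625 − 3.5×0.75)×0.25 = 1.9688 in²; tension across gage: (2.4375 − 1×0.75)×0.25 = 0.42188 in². R_n = min(0.6×65×1.9688, 0.6×50×3.2813) + 1.0×65×0.42188 = min(76.783, 98.439) + 27.422 = 104.21 kips. φR_n = 0.75 × 104.21 = 78.2 kips.
Governing: min(125.2, 121.6, 78.2) = 78.2 kips → block shear.

78.2 kips (block shear governs)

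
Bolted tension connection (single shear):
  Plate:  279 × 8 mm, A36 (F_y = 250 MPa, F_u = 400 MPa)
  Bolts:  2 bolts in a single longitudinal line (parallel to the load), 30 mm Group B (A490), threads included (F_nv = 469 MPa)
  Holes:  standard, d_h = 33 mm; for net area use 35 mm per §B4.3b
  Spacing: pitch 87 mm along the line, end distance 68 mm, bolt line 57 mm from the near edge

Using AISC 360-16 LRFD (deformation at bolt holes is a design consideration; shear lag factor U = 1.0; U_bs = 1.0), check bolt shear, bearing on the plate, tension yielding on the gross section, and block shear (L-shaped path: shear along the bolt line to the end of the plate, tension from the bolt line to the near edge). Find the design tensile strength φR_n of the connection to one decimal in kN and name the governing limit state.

Bolt shear: A_b = π(30)²/4 = 706.86 mm². φR_n = 0.75 × 469 × 706.86 × 2 × 1 = 497.3 kN.
Bearing (8 mm plate, F_u = 400 MPa): end bolts L_c = 68 − 33/2 = 51.5, R_n = min(1.2×51.5×8×400, 2.4×30×8×400) = 197.76 kN/bolt; interior L_c = 87 − 33 = 54, R_n = 207.36 kN/bolt. φR_n = 0.75 × (1×197.76 + 1×207.36) = 303.8 kN.
Tension yield (gross): A_g = 279×8 = 2232 mm². φR_n = 0.90 × 250 × 2232 = 502.2 kN.
Block shear: shear path 1×[68+1×87] = 1×155 mm, A_gv = 1240, A_nv = 1×(155 − 1.5×35)×8 = 820 mm²; tension to near edge: (57 − 0.5×35)×8 = 316 mm². R_n = min(0.6×400×820, 0.6×250×1240) + 1.0×400×316 = min(196.8, 186) + 126.4 = 312.4 kN. φR_n = 0.75 × 312.4 = 234.3 kN.
Governing: min(497.3, 303.8, 502.2, 234.3) = 234.3 kN → block shear.

234.3 kN (block shear governs)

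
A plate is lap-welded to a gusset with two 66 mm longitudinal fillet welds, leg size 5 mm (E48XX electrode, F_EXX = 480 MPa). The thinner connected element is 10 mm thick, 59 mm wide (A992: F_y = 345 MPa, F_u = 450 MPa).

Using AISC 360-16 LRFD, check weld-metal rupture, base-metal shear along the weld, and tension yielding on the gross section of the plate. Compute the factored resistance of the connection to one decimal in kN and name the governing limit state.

100.8 kN (weld metal governs)

Weld metal: throat = 0.707×5 = 3.535 mm, L = 2×66 = 132 mm. φR_n = 0.75 × 0.6 × 480 × 3.535 × 132 = 100.8 kN.
Base metal shear (10 mm plate): yield φR_n = 1.0×0.6×345×10×132 = 273.2 kN; rupture φR_n = 0.75×0.6×450×10×132 = 267.3 kN; take 267.3 kN (rupture).
Tension yield (gross): A_g = 59×10 = 590 mm². φR_n = 0.90 × 345 × 590 = 183.2 kN.
Governing: min(100.8, 267.3, 183.2) = 100.8 kN → weld metal.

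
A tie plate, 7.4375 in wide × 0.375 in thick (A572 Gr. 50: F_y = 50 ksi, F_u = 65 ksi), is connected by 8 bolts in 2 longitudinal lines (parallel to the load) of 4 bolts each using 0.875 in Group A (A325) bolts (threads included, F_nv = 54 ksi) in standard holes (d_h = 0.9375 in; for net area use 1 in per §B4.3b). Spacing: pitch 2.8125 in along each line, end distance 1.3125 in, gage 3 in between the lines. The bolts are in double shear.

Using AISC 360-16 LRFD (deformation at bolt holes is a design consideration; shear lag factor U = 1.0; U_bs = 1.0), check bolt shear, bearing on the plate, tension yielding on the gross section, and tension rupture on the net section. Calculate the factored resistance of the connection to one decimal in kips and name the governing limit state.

99.4 kips (net-section rupture governs)

Bolt shear: A_b = π(0.875)²/4 = 0.60132 in². φR_n = 0.75 × 54 × 0.60132 × 8 × 2 = 389.7 kips.
Bearing (0.375 in plate, F_u = 65 ksi): end bolts L_c = 1.3125 − 0.9375/2 = 0.84375, R_n = min(1.2×0.84375×0.375×65, 2.4×0.875×0.375×65) = 24.68 kips/bolt; interior L_c = 2.8125 − 0.9375 = 1.875, R_n = 51.188 kips/bolt. φR_n = 0.75 × (2×24.68 + 6×51.188) = 267.4 kips.
Tension yield (gross): A_g = 7.4375×0.375 = 2.7891 in². φR_n = 0.90 × 50 × 2.7891 = 125.5 kips.
Tension rupture (net): A_n = (7.4375 − 2×1)×0.375 = 2.0391 in² (U = 1.0, A_e = A_n). φR_n = 0.75 × 65 × 2.0391 = 99.4 kips.
Governing: min(389.7, 267.4, 125.5, 99.4) = 99.4 kips → net-section rupture.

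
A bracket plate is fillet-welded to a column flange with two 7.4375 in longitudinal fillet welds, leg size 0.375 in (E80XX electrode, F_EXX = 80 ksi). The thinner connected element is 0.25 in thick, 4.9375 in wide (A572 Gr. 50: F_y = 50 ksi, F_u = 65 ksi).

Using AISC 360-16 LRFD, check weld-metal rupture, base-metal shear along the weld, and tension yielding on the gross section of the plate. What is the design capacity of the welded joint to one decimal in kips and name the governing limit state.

55.5 kips (gross-section yield governs)

Weld metal: throat = 0.707×0.375 = 0.26513 in, L = 2×7.4375 = 14.875 in. φR_n = 0.75 × 0.6 × 80 × 0.26513 × 14.875 = 142.0 kips.
Base metal shear (0.25 in plate): yield φR_n = 1.0×0.6×50×0.25×14.875 = 111.6 kips; rupture φR_n = 0.75×0.6×65×0.25×14.875 = 108.8 kips; take 108.8 kips (rupture).
Tension yield (gross): A_g = 4.9375×0.25 = 1.2344 in². φR_n = 0.90 × 50 × 1.2344 = 55.5 kips.
Governing: min(142.0, 108.8, 55.5) = 55.5 kips → gross-section yield.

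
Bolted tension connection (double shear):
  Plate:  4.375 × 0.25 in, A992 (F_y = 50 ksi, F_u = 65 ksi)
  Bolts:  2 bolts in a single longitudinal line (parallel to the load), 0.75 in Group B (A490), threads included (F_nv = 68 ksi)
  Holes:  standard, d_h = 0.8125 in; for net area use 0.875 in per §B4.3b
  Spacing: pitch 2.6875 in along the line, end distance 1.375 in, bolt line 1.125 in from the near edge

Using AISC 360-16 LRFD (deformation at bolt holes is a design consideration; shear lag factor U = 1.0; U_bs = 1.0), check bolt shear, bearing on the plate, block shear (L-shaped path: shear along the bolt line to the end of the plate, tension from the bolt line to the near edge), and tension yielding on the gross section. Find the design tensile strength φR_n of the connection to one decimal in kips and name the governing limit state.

28.5 kips (block shear governs)

Bolt shear: A_b = π(0.75)²/4 = 0.44179 in². φR_n = 0.75 × 68 × 0.44179 × 2 × 2 = 90.1 kips.
Bearing (0.25 in plate, F_u = 65 ksi): end bolts L_c = 1.375 − 0.8125/2 = 0.96875, R_n = min(1.2×0.96875×0.25×65, 2.4×0.75×0.25×65) = 18.891 kips/bolt; interior L_c = 2.6875 − 0.8125 = 1.875, R_n = 29.25 kips/bolt. φR_n = 0.75 × (1×18.891 + 1×29.25) = 36.1 kips.
Block shear: shear path 1×[1.375+1×2.6875] = 1×4.0625 in, A_gv = 1.0156, A_nv = 1×(4.0625 − 1.5×0.875)×0.25 = 0.6875 in²; tension to near edge: (1.125 − 0.5×0.875)×0.25 = 0.17188 in². R_n = min(0.6×65×0.6875, 0.6×50×1.0156) + 1.0×65×0.17188 = min(26.813, 30.468) + 11.172 = 37.985 kips. φR_n = 0.75 × 37.985 = 28.5 kips.
Tension yield (gross): A_g = 4.375×0.25 = 1.0938 in². φR_n = 0.90 × 50 × 1.0938 = 49.2 kips.
Governing: min(90.1, 36.1, 28.5, 49.2) = 28.5 kips → block shear.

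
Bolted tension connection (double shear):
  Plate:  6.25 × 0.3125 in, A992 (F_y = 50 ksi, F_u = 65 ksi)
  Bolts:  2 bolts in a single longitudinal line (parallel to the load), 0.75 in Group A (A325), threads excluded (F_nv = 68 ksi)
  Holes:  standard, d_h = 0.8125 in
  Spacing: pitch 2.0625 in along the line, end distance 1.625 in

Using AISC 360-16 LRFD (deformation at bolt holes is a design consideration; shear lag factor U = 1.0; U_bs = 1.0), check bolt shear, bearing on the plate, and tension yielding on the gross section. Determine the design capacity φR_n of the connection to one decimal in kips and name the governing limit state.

45.1 kips (bearing governs)

Bolt shear: A_b = π(0.75)²/4 = 0.44179 in². φR_n = 0.75 × 68 × 0.44179 × 2 × 2 = 90.1 kips.
Bearing (0.3125 in plate, F_u = 65 ksi): end bolts L_c = 1.625 − 0.8125/2 = 1.21875, R_n = min(1.2×1.21875×0.3125×65, 2.4×0.75×0.3125×65) = 29.707 kips/bolt; interior L_c = 2.0625 − 0.8125 = 1.25, R_n = 30.469 kips/bolt. φR_n = 0.75 × (1×29.707 + 1×30.469) = 45.1 kips.
Tension yield (gross): A_g = 6.25×0.3125 = 1.9531 in². φR_n = 0.90 × 50 × 1.9531 = 87.9 kips.
Governing: min(90.1, 45.1, 87.9) = 45.1 kips → bearing.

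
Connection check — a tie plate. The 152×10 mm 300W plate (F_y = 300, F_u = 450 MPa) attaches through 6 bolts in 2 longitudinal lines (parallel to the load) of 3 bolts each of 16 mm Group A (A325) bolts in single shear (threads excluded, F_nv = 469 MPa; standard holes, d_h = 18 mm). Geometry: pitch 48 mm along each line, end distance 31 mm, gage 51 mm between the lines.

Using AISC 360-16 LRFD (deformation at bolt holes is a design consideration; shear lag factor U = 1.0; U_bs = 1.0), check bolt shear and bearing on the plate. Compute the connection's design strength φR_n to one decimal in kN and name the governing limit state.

Bolt shear: A_b = π(16)²/4 = 201.06 mm². φR_n = 0.75 × 469 × 201.06 × 6 × 1 = 424.3 kN.
Bearing (10 mm plate, F_u = 450 MPa): end bolts L_c = 31 − 18/2 = 22, R_n = min(1.2×22×10×450, 2.4×16×10×450) = 118.8 kN/bolt; interior L_c = 48 − 18 = 30, R_n = 162 kN/bolt. φR_n = 0.75 × (2×118.8 + 4×162) = 664.2 kN.
Governing: min(424.3, 664.2) = 424.3 kN → bolt shear.

424.3 kN (bolt shear governs)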